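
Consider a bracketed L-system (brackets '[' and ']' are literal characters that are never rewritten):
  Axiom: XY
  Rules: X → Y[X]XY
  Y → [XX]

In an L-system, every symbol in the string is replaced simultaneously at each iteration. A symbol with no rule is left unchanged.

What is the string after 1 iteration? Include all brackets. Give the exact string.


Step 0: XY
Step 1: Y[X]XY[XX]

Answer: Y[X]XY[XX]


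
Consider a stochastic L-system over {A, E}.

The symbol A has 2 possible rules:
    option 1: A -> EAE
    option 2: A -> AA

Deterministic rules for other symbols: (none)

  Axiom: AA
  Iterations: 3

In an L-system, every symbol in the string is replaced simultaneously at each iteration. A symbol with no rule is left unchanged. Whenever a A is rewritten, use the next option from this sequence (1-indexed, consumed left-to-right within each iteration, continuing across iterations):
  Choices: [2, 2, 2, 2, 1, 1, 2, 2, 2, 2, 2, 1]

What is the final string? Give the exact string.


Step 0: AA
Step 1: AAAA  (used choices [2, 2])
Step 2: AAAAEAEEAE  (used choices [2, 2, 1, 1])
Step 3: AAAAAAAAEAAEEEAEE  (used choices [2, 2, 2, 2, 2, 1])

Answer: AAAAAAAAEAAEEEAEE


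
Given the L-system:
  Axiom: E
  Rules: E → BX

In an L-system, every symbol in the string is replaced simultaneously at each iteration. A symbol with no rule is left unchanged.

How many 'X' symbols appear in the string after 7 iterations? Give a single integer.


Answer: 1

Derivation:
Step 0: E  (0 'X')
Step 1: BX  (1 'X')
Step 2: BX  (1 'X')
Step 3: BX  (1 'X')
Step 4: BX  (1 'X')
Step 5: BX  (1 'X')
Step 6: BX  (1 'X')
Step 7: BX  (1 'X')


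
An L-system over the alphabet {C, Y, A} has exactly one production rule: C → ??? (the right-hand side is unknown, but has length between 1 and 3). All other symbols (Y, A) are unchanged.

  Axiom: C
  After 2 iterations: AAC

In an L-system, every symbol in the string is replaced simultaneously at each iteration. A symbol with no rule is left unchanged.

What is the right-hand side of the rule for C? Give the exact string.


Answer: AC

Derivation:
Trying C → AC:
  Step 0: C
  Step 1: AC
  Step 2: AAC
Matches the given result.


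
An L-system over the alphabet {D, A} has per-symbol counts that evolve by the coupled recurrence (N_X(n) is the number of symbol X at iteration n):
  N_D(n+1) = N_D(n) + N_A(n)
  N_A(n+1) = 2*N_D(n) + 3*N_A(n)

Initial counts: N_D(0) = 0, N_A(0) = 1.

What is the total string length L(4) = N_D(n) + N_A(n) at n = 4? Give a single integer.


Step 0: N_D=0, N_A=1, L=1
Step 1: N_D=1, N_A=3, L=4
Step 2: N_D=4, N_A=11, L=15
Step 3: N_D=15, N_A=41, L=56
Step 4: N_D=56, N_A=153, L=209

Answer: 209


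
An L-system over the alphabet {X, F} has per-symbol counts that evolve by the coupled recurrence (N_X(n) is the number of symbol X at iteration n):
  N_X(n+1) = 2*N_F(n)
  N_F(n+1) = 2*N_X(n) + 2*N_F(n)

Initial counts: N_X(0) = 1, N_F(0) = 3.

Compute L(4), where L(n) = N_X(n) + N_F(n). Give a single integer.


Step 0: N_X=1, N_F=3, L=4
Step 1: N_X=6, N_F=8, L=14
Step 2: N_X=16, N_F=28, L=44
Step 3: N_X=56, N_F=88, L=144
Step 4: N_X=176, N_F=288, L=464

Answer: 464


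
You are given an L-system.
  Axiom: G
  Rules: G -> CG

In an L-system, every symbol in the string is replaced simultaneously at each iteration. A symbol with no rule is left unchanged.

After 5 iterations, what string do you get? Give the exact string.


Answer: CCCCCG

Derivation:
Step 0: G
Step 1: CG
Step 2: CCG
Step 3: CCCG
Step 4: CCCCG
Step 5: CCCCCG


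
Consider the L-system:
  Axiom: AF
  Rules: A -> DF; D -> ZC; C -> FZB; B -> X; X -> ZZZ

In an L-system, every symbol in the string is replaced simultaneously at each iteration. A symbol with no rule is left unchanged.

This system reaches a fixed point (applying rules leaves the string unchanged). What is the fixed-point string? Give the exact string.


Step 0: AF
Step 1: DFF
Step 2: ZCFF
Step 3: ZFZBFF
Step 4: ZFZXFF
Step 5: ZFZZZZFF
Step 6: ZFZZZZFF  (unchanged — fixed point at step 5)

Answer: ZFZZZZFF


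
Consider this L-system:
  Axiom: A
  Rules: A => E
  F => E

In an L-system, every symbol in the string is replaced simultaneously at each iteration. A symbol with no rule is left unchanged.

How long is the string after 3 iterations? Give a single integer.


Answer: 1

Derivation:
Step 0: length = 1
Step 1: length = 1
Step 2: length = 1
Step 3: length = 1


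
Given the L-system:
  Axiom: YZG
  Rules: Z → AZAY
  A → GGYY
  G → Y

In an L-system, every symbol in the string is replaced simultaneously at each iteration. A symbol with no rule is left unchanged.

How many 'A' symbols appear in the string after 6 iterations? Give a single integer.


Answer: 2

Derivation:
Step 0: YZG  (0 'A')
Step 1: YAZAYY  (2 'A')
Step 2: YGGYYAZAYGGYYYY  (2 'A')
Step 3: YYYYYGGYYAZAYGGYYYYYYYYY  (2 'A')
Step 4: YYYYYYYYYGGYYAZAYGGYYYYYYYYYYYYYY  (2 'A')
Step 5: YYYYYYYYYYYYYGGYYAZAYGGYYYYYYYYYYYYYYYYYYY  (2 'A')
Step 6: YYYYYYYYYYYYYYYYYGGYYAZAYGGYYYYYYYYYYYYYYYYYYYYYYYY  (2 'A')


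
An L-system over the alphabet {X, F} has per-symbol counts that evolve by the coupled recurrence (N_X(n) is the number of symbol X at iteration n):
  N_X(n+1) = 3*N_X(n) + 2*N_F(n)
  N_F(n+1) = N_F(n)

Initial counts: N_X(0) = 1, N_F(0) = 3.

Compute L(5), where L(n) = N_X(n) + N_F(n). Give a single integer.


Step 0: N_X=1, N_F=3, L=4
Step 1: N_X=9, N_F=3, L=12
Step 2: N_X=33, N_F=3, L=36
Step 3: N_X=105, N_F=3, L=108
Step 4: N_X=321, N_F=3, L=324
Step 5: N_X=969, N_F=3, L=972

Answer: 972


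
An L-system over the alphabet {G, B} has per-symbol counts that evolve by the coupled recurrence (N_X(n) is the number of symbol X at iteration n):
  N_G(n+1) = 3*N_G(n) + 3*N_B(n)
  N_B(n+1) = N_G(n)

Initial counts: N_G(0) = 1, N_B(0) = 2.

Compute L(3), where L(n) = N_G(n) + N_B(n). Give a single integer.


Step 0: N_G=1, N_B=2, L=3
Step 1: N_G=9, N_B=1, L=10
Step 2: N_G=30, N_B=9, L=39
Step 3: N_G=117, N_B=30, L=147

Answer: 147


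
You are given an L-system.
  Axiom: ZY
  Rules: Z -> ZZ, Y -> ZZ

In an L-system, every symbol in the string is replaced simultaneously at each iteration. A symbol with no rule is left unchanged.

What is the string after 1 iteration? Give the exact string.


Answer: ZZZZ

Derivation:
Step 0: ZY
Step 1: ZZZZ


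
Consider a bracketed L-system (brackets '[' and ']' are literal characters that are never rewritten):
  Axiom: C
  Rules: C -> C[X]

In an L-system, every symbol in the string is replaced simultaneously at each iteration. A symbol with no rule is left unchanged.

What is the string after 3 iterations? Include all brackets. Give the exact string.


Step 0: C
Step 1: C[X]
Step 2: C[X][X]
Step 3: C[X][X][X]

Answer: C[X][X][X]


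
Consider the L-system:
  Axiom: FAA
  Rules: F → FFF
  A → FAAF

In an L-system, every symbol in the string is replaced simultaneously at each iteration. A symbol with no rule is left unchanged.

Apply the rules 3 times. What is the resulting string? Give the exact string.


Step 0: FAA
Step 1: FFFFAAFFAAF
Step 2: FFFFFFFFFFFFFAAFFAAFFFFFFFFAAFFAAFFFF
Step 3: FFFFFFFFFFFFFFFFFFFFFFFFFFFFFFFFFFFFFFFFAAFFAAFFFFFFFFAAFFAAFFFFFFFFFFFFFFFFFFFFFFFFFFAAFFAAFFFFFFFFAAFFAAFFFFFFFFFFFFF

Answer: FFFFFFFFFFFFFFFFFFFFFFFFFFFFFFFFFFFFFFFFAAFFAAFFFFFFFFAAFFAAFFFFFFFFFFFFFFFFFFFFFFFFFFAAFFAAFFFFFFFFAAFFAAFFFFFFFFFFFFF


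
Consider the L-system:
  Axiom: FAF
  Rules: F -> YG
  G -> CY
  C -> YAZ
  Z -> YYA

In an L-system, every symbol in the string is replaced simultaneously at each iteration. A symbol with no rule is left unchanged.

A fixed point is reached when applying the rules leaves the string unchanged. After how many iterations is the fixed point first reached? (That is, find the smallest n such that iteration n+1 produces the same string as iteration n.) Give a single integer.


Step 0: FAF
Step 1: YGAYG
Step 2: YCYAYCY
Step 3: YYAZYAYYAZY
Step 4: YYAYYAYAYYAYYAY
Step 5: YYAYYAYAYYAYYAY  (unchanged — fixed point at step 4)

Answer: 4


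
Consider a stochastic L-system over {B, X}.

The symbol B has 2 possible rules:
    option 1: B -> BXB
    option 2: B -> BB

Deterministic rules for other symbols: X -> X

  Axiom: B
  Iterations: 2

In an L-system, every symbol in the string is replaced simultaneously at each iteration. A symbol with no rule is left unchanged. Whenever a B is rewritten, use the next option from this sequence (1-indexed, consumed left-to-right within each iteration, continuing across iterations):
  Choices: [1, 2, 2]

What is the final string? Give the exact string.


Step 0: B
Step 1: BXB  (used choices [1])
Step 2: BBXBB  (used choices [2, 2])

Answer: BBXBB


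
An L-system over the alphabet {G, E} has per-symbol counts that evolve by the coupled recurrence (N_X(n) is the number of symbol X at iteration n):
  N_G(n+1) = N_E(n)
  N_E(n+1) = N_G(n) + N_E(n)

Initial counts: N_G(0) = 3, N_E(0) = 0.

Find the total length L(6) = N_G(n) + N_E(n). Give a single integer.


Step 0: N_G=3, N_E=0, L=3
Step 1: N_G=0, N_E=3, L=3
Step 2: N_G=3, N_E=3, L=6
Step 3: N_G=3, N_E=6, L=9
Step 4: N_G=6, N_E=9, L=15
Step 5: N_G=9, N_E=15, L=24
Step 6: N_G=15, N_E=24, L=39

Answer: 39


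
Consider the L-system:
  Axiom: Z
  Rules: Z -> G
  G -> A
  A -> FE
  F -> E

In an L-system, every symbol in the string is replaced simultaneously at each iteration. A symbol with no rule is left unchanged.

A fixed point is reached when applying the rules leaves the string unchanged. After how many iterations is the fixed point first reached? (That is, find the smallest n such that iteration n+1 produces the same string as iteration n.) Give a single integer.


Answer: 4

Derivation:
Step 0: Z
Step 1: G
Step 2: A
Step 3: FE
Step 4: EE
Step 5: EE  (unchanged — fixed point at step 4)


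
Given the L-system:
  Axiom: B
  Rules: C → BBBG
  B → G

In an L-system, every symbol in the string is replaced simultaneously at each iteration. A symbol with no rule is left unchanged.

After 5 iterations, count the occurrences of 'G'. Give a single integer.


Step 0: B  (0 'G')
Step 1: G  (1 'G')
Step 2: G  (1 'G')
Step 3: G  (1 'G')
Step 4: G  (1 'G')
Step 5: G  (1 'G')

Answer: 1


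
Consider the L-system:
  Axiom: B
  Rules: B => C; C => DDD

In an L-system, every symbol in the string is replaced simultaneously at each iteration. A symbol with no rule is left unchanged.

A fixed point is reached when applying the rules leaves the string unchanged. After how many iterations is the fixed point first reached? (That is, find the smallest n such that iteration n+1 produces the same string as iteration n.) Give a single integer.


Step 0: B
Step 1: C
Step 2: DDD
Step 3: DDD  (unchanged — fixed point at step 2)

Answer: 2


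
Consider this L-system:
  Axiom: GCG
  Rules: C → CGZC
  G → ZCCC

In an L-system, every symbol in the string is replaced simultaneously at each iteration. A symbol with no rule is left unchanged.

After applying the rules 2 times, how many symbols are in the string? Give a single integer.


Step 0: length = 3
Step 1: length = 12
Step 2: length = 39

Answer: 39


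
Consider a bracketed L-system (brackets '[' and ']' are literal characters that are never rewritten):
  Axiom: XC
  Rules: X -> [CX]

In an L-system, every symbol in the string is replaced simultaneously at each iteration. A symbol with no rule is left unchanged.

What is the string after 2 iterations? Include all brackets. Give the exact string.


Step 0: XC
Step 1: [CX]C
Step 2: [C[CX]]C

Answer: [C[CX]]C


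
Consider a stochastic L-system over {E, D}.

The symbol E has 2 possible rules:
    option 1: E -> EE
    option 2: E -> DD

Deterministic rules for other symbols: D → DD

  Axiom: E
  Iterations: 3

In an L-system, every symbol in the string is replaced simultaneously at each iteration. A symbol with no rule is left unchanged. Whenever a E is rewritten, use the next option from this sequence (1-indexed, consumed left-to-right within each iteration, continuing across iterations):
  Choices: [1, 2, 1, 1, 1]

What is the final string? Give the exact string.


Answer: DDDDEEEE

Derivation:
Step 0: E
Step 1: EE  (used choices [1])
Step 2: DDEE  (used choices [2, 1])
Step 3: DDDDEEEE  (used choices [1, 1])


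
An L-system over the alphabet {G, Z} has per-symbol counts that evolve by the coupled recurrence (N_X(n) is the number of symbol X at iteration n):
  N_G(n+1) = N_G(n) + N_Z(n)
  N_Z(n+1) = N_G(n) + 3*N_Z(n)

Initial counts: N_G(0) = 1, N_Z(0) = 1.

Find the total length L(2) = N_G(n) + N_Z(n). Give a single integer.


Answer: 20

Derivation:
Step 0: N_G=1, N_Z=1, L=2
Step 1: N_G=2, N_Z=4, L=6
Step 2: N_G=6, N_Z=14, L=20


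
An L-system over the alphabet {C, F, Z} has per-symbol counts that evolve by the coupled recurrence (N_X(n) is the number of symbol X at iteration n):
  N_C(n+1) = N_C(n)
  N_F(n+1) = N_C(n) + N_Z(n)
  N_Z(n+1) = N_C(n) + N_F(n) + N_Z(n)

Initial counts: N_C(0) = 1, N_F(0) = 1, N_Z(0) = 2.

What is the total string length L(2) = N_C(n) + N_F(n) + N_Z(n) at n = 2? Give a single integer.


Answer: 14

Derivation:
Step 0: N_C=1, N_F=1, N_Z=2, L=4
Step 1: N_C=1, N_F=3, N_Z=4, L=8
Step 2: N_C=1, N_F=5, N_Z=8, L=14


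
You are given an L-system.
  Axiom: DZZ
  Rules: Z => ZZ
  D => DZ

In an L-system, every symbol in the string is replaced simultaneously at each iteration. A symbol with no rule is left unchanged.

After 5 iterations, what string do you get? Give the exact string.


Step 0: DZZ
Step 1: DZZZZZ
Step 2: DZZZZZZZZZZZ
Step 3: DZZZZZZZZZZZZZZZZZZZZZZZ
Step 4: DZZZZZZZZZZZZZZZZZZZZZZZZZZZZZZZZZZZZZZZZZZZZZZZ
Step 5: DZZZZZZZZZZZZZZZZZZZZZZZZZZZZZZZZZZZZZZZZZZZZZZZZZZZZZZZZZZZZZZZZZZZZZZZZZZZZZZZZZZZZZZZZZZZZZZZ

Answer: DZZZZZZZZZZZZZZZZZZZZZZZZZZZZZZZZZZZZZZZZZZZZZZZZZZZZZZZZZZZZZZZZZZZZZZZZZZZZZZZZZZZZZZZZZZZZZZZ


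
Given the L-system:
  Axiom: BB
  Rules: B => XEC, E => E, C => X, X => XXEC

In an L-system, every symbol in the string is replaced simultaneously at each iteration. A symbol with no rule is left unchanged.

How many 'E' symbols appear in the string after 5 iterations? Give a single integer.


Answer: 58

Derivation:
Step 0: BB  (0 'E')
Step 1: XECXEC  (2 'E')
Step 2: XXECEXXXECEX  (4 'E')
Step 3: XXECXXECEXEXXECXXECXXECEXEXXEC  (10 'E')
Step 4: XXECXXECEXXXECXXECEXEXXECEXXECXXECEXXXECXXECEXXXECXXECEXEXXECEXXECXXECEX  (24 'E')
Step 5: XXECXXECEXXXECXXECEXEXXECXXECXXECEXXXECXXECEXEXXECEXXECXXECEXEXXECXXECEXXXECXXECEXEXXECXXECXXECEXXXECXXECEXEXXECXXECXXECEXXXECXXECEXEXXECEXXECXXECEXEXXECXXECEXXXECXXECEXEXXEC  (58 'E')


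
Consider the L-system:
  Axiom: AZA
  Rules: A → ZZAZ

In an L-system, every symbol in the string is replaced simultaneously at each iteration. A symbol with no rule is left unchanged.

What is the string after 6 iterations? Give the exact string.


Step 0: AZA
Step 1: ZZAZZZZAZ
Step 2: ZZZZAZZZZZZZAZZ
Step 3: ZZZZZZAZZZZZZZZZZAZZZ
Step 4: ZZZZZZZZAZZZZZZZZZZZZZAZZZZ
Step 5: ZZZZZZZZZZAZZZZZZZZZZZZZZZZAZZZZZ
Step 6: ZZZZZZZZZZZZAZZZZZZZZZZZZZZZZZZZAZZZZZZ

Answer: ZZZZZZZZZZZZAZZZZZZZZZZZZZZZZZZZAZZZZZZ


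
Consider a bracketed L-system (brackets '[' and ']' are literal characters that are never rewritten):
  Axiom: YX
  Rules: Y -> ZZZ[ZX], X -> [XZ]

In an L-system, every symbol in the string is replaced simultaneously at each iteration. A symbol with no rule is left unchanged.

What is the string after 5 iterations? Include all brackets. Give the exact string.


Answer: ZZZ[Z[[[[XZ]Z]Z]Z]][[[[[XZ]Z]Z]Z]Z]

Derivation:
Step 0: YX
Step 1: ZZZ[ZX][XZ]
Step 2: ZZZ[Z[XZ]][[XZ]Z]
Step 3: ZZZ[Z[[XZ]Z]][[[XZ]Z]Z]
Step 4: ZZZ[Z[[[XZ]Z]Z]][[[[XZ]Z]Z]Z]
Step 5: ZZZ[Z[[[[XZ]Z]Z]Z]][[[[[XZ]Z]Z]Z]Z]


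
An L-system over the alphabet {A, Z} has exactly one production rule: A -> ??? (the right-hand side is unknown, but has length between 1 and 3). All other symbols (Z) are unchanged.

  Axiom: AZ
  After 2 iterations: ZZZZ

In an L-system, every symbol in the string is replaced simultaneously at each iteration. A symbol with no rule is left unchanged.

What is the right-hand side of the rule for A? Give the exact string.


Trying A -> ZZZ:
  Step 0: AZ
  Step 1: ZZZZ
  Step 2: ZZZZ
Matches the given result.

Answer: ZZZ


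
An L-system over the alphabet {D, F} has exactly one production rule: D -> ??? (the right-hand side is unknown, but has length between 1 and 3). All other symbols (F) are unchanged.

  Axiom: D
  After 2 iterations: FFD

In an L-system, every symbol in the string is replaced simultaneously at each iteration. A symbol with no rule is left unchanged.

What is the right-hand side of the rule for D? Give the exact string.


Answer: FD

Derivation:
Trying D -> FD:
  Step 0: D
  Step 1: FD
  Step 2: FFD
Matches the given result.


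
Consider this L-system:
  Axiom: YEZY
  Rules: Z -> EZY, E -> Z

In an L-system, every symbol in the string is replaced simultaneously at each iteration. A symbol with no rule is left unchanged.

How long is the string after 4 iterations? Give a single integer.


Step 0: length = 4
Step 1: length = 6
Step 2: length = 10
Step 3: length = 16
Step 4: length = 26

Answer: 26


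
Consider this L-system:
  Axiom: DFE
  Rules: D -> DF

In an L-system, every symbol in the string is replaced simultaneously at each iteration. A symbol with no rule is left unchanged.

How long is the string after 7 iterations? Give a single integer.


Answer: 10

Derivation:
Step 0: length = 3
Step 1: length = 4
Step 2: length = 5
Step 3: length = 6
Step 4: length = 7
Step 5: length = 8
Step 6: length = 9
Step 7: length = 10


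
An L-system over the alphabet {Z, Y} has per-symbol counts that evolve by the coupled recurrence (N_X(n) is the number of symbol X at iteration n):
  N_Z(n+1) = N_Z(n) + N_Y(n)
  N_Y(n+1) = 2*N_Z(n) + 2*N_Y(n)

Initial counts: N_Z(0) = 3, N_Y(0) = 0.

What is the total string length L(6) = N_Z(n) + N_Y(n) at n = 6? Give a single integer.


Answer: 2187

Derivation:
Step 0: N_Z=3, N_Y=0, L=3
Step 1: N_Z=3, N_Y=6, L=9
Step 2: N_Z=9, N_Y=18, L=27
Step 3: N_Z=27, N_Y=54, L=81
Step 4: N_Z=81, N_Y=162, L=243
Step 5: N_Z=243, N_Y=486, L=729
Step 6: N_Z=729, N_Y=1458, L=2187


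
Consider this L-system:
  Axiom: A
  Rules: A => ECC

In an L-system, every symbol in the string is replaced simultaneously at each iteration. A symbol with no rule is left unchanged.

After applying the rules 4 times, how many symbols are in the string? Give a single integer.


Answer: 3

Derivation:
Step 0: length = 1
Step 1: length = 3
Step 2: length = 3
Step 3: length = 3
Step 4: length = 3


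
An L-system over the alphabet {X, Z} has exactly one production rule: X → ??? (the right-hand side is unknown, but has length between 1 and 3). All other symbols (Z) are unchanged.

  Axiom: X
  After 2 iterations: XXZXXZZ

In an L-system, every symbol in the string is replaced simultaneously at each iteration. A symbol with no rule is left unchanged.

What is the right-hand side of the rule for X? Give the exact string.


Trying X → XXZ:
  Step 0: X
  Step 1: XXZ
  Step 2: XXZXXZZ
Matches the given result.

Answer: XXZ


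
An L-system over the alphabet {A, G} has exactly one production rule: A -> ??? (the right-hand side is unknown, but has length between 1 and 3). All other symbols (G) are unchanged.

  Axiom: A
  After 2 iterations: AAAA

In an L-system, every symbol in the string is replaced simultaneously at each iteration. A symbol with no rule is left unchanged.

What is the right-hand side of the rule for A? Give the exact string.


Answer: AA

Derivation:
Trying A -> AA:
  Step 0: A
  Step 1: AA
  Step 2: AAAA
Matches the given result.


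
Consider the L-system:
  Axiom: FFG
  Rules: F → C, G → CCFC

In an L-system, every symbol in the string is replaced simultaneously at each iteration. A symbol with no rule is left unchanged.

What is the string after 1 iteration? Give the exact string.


Step 0: FFG
Step 1: CCCCFC

Answer: CCCCFC


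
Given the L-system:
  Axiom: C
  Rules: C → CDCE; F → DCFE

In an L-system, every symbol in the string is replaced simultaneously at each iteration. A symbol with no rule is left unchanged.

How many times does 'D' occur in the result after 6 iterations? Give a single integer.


Step 0: C  (0 'D')
Step 1: CDCE  (1 'D')
Step 2: CDCEDCDCEE  (3 'D')
Step 3: CDCEDCDCEEDCDCEDCDCEEE  (7 'D')
Step 4: CDCEDCDCEEDCDCEDCDCEEEDCDCEDCDCEEDCDCEDCDCEEEE  (15 'D')
Step 5: CDCEDCDCEEDCDCEDCDCEEEDCDCEDCDCEEDCDCEDCDCEEEEDCDCEDCDCEEDCDCEDCDCEEEDCDCEDCDCEEDCDCEDCDCEEEEE  (31 'D')
Step 6: CDCEDCDCEEDCDCEDCDCEEEDCDCEDCDCEEDCDCEDCDCEEEEDCDCEDCDCEEDCDCEDCDCEEEDCDCEDCDCEEDCDCEDCDCEEEEEDCDCEDCDCEEDCDCEDCDCEEEDCDCEDCDCEEDCDCEDCDCEEEEDCDCEDCDCEEDCDCEDCDCEEEDCDCEDCDCEEDCDCEDCDCEEEEEE  (63 'D')

Answer: 63


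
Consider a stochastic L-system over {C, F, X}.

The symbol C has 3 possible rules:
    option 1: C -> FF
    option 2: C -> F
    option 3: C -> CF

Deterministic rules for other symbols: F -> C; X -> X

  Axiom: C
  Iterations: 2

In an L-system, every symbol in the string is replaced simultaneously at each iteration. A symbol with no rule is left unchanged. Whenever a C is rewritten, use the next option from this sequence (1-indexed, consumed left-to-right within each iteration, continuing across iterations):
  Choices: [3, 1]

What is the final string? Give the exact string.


Answer: FFC

Derivation:
Step 0: C
Step 1: CF  (used choices [3])
Step 2: FFC  (used choices [1])


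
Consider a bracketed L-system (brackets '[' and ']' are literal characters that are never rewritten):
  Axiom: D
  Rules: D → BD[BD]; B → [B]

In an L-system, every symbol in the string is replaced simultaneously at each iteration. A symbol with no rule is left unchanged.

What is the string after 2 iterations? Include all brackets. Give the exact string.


Step 0: D
Step 1: BD[BD]
Step 2: [B]BD[BD][[B]BD[BD]]

Answer: [B]BD[BD][[B]BD[BD]]


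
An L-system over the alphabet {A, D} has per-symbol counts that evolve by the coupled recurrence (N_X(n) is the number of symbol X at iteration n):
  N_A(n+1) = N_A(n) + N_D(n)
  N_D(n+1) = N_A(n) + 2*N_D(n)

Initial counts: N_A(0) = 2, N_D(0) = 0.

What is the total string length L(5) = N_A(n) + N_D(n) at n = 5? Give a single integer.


Step 0: N_A=2, N_D=0, L=2
Step 1: N_A=2, N_D=2, L=4
Step 2: N_A=4, N_D=6, L=10
Step 3: N_A=10, N_D=16, L=26
Step 4: N_A=26, N_D=42, L=68
Step 5: N_A=68, N_D=110, L=178

Answer: 178


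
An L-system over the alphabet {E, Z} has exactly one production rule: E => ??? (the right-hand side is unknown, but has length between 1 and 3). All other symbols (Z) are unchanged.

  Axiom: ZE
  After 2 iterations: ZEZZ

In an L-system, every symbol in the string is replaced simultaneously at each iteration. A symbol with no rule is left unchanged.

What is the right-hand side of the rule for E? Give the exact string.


Answer: EZ

Derivation:
Trying E => EZ:
  Step 0: ZE
  Step 1: ZEZ
  Step 2: ZEZZ
Matches the given result.


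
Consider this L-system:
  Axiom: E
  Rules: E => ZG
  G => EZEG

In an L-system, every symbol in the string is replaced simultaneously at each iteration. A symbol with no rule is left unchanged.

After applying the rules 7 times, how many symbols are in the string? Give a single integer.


Step 0: length = 1
Step 1: length = 2
Step 2: length = 5
Step 3: length = 10
Step 4: length = 21
Step 5: length = 42
Step 6: length = 85
Step 7: length = 170

Answer: 170


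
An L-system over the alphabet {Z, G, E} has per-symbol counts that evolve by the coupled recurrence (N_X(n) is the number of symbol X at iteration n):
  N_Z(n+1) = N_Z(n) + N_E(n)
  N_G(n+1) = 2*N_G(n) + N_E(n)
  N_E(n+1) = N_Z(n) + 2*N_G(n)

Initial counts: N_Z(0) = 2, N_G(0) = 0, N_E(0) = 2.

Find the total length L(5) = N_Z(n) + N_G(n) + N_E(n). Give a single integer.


Answer: 404

Derivation:
Step 0: N_Z=2, N_G=0, N_E=2, L=4
Step 1: N_Z=4, N_G=2, N_E=2, L=8
Step 2: N_Z=6, N_G=6, N_E=8, L=20
Step 3: N_Z=14, N_G=20, N_E=18, L=52
Step 4: N_Z=32, N_G=58, N_E=54, L=144
Step 5: N_Z=86, N_G=170, N_E=148, L=404


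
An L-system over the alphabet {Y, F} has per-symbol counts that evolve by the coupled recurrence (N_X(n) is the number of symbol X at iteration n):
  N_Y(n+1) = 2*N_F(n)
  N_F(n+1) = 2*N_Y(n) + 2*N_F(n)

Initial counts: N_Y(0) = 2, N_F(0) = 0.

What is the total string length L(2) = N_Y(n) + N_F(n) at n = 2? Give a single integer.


Step 0: N_Y=2, N_F=0, L=2
Step 1: N_Y=0, N_F=4, L=4
Step 2: N_Y=8, N_F=8, L=16

Answer: 16


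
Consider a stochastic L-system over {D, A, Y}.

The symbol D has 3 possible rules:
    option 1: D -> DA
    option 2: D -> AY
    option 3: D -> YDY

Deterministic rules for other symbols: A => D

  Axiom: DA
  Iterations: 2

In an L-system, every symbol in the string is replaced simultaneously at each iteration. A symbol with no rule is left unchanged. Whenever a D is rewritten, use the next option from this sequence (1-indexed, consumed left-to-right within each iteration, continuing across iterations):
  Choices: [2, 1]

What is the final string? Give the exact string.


Answer: DYDA

Derivation:
Step 0: DA
Step 1: AYD  (used choices [2])
Step 2: DYDA  (used choices [1])


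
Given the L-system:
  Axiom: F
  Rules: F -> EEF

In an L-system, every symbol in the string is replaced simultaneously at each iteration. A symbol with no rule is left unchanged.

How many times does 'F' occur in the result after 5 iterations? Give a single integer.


Step 0: F  (1 'F')
Step 1: EEF  (1 'F')
Step 2: EEEEF  (1 'F')
Step 3: EEEEEEF  (1 'F')
Step 4: EEEEEEEEF  (1 'F')
Step 5: EEEEEEEEEEF  (1 'F')

Answer: 1


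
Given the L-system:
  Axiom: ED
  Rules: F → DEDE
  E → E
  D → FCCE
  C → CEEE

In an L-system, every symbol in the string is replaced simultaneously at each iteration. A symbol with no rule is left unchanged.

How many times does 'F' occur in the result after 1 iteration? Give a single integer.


Answer: 1

Derivation:
Step 0: ED  (0 'F')
Step 1: EFCCE  (1 'F')


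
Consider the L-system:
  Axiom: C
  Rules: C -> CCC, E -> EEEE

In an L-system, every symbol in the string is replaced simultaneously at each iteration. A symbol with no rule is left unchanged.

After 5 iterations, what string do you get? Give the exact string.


Step 0: C
Step 1: CCC
Step 2: CCCCCCCCC
Step 3: CCCCCCCCCCCCCCCCCCCCCCCCCCC
Step 4: CCCCCCCCCCCCCCCCCCCCCCCCCCCCCCCCCCCCCCCCCCCCCCCCCCCCCCCCCCCCCCCCCCCCCCCCCCCCCCCCC
Step 5: CCCCCCCCCCCCCCCCCCCCCCCCCCCCCCCCCCCCCCCCCCCCCCCCCCCCCCCCCCCCCCCCCCCCCCCCCCCCCCCCCCCCCCCCCCCCCCCCCCCCCCCCCCCCCCCCCCCCCCCCCCCCCCCCCCCCCCCCCCCCCCCCCCCCCCCCCCCCCCCCCCCCCCCCCCCCCCCCCCCCCCCCCCCCCCCCCCCCCCCCCCCCCCCCCCCCCCCCCCCCCCCCCCCCCCCCCCCCCCCCCCC

Answer: CCCCCCCCCCCCCCCCCCCCCCCCCCCCCCCCCCCCCCCCCCCCCCCCCCCCCCCCCCCCCCCCCCCCCCCCCCCCCCCCCCCCCCCCCCCCCCCCCCCCCCCCCCCCCCCCCCCCCCCCCCCCCCCCCCCCCCCCCCCCCCCCCCCCCCCCCCCCCCCCCCCCCCCCCCCCCCCCCCCCCCCCCCCCCCCCCCCCCCCCCCCCCCCCCCCCCCCCCCCCCCCCCCCCCCCCCCCCCCCCCCC


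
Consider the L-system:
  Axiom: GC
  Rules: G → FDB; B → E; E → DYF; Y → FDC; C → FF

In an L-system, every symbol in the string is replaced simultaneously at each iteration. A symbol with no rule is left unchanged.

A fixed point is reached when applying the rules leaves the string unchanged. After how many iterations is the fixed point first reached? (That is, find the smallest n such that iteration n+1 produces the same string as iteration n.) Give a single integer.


Step 0: GC
Step 1: FDBFF
Step 2: FDEFF
Step 3: FDDYFFF
Step 4: FDDFDCFFF
Step 5: FDDFDFFFFF
Step 6: FDDFDFFFFF  (unchanged — fixed point at step 5)

Answer: 5


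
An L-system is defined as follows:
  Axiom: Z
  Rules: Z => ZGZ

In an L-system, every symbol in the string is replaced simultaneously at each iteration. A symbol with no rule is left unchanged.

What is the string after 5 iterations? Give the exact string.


Step 0: Z
Step 1: ZGZ
Step 2: ZGZGZGZ
Step 3: ZGZGZGZGZGZGZGZ
Step 4: ZGZGZGZGZGZGZGZGZGZGZGZGZGZGZGZ
Step 5: ZGZGZGZGZGZGZGZGZGZGZGZGZGZGZGZGZGZGZGZGZGZGZGZGZGZGZGZGZGZGZGZ

Answer: ZGZGZGZGZGZGZGZGZGZGZGZGZGZGZGZGZGZGZGZGZGZGZGZGZGZGZGZGZGZGZGZ


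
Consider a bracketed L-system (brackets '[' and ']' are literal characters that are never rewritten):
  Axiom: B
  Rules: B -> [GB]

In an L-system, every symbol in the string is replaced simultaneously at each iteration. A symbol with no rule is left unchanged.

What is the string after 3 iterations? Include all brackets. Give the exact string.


Step 0: B
Step 1: [GB]
Step 2: [G[GB]]
Step 3: [G[G[GB]]]

Answer: [G[G[GB]]]


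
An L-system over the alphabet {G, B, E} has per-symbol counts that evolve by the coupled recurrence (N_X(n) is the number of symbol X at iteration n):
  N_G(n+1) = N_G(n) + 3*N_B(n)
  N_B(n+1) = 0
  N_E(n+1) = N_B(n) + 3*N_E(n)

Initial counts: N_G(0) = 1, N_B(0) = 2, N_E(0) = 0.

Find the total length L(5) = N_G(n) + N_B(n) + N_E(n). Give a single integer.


Answer: 169

Derivation:
Step 0: N_G=1, N_B=2, N_E=0, L=3
Step 1: N_G=7, N_B=0, N_E=2, L=9
Step 2: N_G=7, N_B=0, N_E=6, L=13
Step 3: N_G=7, N_B=0, N_E=18, L=25
Step 4: N_G=7, N_B=0, N_E=54, L=61
Step 5: N_G=7, N_B=0, N_E=162, L=169


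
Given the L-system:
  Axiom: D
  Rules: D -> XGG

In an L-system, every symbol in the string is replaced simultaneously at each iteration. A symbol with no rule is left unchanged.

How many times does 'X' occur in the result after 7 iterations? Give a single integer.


Answer: 1

Derivation:
Step 0: D  (0 'X')
Step 1: XGG  (1 'X')
Step 2: XGG  (1 'X')
Step 3: XGG  (1 'X')
Step 4: XGG  (1 'X')
Step 5: XGG  (1 'X')
Step 6: XGG  (1 'X')
Step 7: XGG  (1 'X')


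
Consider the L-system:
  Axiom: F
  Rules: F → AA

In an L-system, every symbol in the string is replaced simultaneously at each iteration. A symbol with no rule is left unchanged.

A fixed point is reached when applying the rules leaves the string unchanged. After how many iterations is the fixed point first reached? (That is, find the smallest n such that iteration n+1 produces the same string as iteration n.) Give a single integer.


Answer: 1

Derivation:
Step 0: F
Step 1: AA
Step 2: AA  (unchanged — fixed point at step 1)


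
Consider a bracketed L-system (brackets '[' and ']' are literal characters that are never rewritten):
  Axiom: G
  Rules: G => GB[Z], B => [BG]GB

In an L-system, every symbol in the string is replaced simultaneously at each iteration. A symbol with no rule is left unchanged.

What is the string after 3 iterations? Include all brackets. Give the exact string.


Step 0: G
Step 1: GB[Z]
Step 2: GB[Z][BG]GB[Z]
Step 3: GB[Z][BG]GB[Z][[BG]GBGB[Z]]GB[Z][BG]GB[Z]

Answer: GB[Z][BG]GB[Z][[BG]GBGB[Z]]GB[Z][BG]GB[Z]


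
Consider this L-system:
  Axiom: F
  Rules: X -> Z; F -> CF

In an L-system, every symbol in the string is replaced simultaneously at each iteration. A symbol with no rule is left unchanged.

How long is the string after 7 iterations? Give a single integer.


Step 0: length = 1
Step 1: length = 2
Step 2: length = 3
Step 3: length = 4
Step 4: length = 5
Step 5: length = 6
Step 6: length = 7
Step 7: length = 8

Answer: 8


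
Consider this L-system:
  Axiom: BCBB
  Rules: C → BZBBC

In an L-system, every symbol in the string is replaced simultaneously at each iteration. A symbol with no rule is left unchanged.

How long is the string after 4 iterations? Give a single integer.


Step 0: length = 4
Step 1: length = 8
Step 2: length = 12
Step 3: length = 16
Step 4: length = 20

Answer: 20


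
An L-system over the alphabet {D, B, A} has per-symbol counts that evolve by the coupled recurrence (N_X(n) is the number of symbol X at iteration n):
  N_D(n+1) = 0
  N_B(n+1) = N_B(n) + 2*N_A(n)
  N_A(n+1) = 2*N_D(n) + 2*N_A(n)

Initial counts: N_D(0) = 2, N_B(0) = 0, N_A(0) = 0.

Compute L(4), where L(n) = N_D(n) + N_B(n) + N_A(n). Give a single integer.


Answer: 88

Derivation:
Step 0: N_D=2, N_B=0, N_A=0, L=2
Step 1: N_D=0, N_B=0, N_A=4, L=4
Step 2: N_D=0, N_B=8, N_A=8, L=16
Step 3: N_D=0, N_B=24, N_A=16, L=40
Step 4: N_D=0, N_B=56, N_A=32, L=88


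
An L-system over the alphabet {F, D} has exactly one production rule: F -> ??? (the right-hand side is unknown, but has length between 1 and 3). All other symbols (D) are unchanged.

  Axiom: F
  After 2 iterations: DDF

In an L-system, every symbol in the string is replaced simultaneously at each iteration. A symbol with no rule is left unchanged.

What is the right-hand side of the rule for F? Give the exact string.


Answer: DF

Derivation:
Trying F -> DF:
  Step 0: F
  Step 1: DF
  Step 2: DDF
Matches the given result.


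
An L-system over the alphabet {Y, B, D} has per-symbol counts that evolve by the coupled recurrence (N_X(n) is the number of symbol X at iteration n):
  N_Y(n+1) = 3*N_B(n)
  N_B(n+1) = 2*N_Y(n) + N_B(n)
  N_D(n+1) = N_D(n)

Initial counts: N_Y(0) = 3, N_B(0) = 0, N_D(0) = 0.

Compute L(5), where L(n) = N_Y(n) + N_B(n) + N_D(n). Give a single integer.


Answer: 564

Derivation:
Step 0: N_Y=3, N_B=0, N_D=0, L=3
Step 1: N_Y=0, N_B=6, N_D=0, L=6
Step 2: N_Y=18, N_B=6, N_D=0, L=24
Step 3: N_Y=18, N_B=42, N_D=0, L=60
Step 4: N_Y=126, N_B=78, N_D=0, L=204
Step 5: N_Y=234, N_B=330, N_D=0, L=564


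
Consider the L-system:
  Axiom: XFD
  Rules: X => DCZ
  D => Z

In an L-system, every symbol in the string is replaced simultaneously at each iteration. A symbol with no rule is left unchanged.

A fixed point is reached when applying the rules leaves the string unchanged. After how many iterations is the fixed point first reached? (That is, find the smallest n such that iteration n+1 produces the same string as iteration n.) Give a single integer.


Step 0: XFD
Step 1: DCZFZ
Step 2: ZCZFZ
Step 3: ZCZFZ  (unchanged — fixed point at step 2)

Answer: 2


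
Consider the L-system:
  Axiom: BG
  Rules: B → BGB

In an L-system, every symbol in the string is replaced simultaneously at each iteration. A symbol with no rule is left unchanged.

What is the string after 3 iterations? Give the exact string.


Step 0: BG
Step 1: BGBG
Step 2: BGBGBGBG
Step 3: BGBGBGBGBGBGBGBG

Answer: BGBGBGBGBGBGBGBG


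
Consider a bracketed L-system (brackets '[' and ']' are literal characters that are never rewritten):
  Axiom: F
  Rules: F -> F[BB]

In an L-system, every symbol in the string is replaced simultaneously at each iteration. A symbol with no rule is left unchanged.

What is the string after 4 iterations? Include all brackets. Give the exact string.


Answer: F[BB][BB][BB][BB]

Derivation:
Step 0: F
Step 1: F[BB]
Step 2: F[BB][BB]
Step 3: F[BB][BB][BB]
Step 4: F[BB][BB][BB][BB]


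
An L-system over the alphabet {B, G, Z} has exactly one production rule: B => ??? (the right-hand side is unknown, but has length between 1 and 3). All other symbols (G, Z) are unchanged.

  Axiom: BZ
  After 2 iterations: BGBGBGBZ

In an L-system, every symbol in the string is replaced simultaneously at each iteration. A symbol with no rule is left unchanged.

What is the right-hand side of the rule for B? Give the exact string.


Trying B => BGB:
  Step 0: BZ
  Step 1: BGBZ
  Step 2: BGBGBGBZ
Matches the given result.

Answer: BGB


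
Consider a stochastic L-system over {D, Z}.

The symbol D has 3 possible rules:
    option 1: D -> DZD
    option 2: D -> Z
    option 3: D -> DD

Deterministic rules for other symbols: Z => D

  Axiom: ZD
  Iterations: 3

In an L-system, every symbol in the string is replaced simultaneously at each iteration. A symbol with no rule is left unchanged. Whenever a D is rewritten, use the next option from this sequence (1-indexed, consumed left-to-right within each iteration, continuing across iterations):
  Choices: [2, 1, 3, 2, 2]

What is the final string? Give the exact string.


Answer: DDDZZ

Derivation:
Step 0: ZD
Step 1: DZ  (used choices [2])
Step 2: DZDD  (used choices [1])
Step 3: DDDZZ  (used choices [3, 2, 2])


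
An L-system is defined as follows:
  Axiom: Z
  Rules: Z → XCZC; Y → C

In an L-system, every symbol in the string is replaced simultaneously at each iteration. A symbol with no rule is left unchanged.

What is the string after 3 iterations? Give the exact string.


Step 0: Z
Step 1: XCZC
Step 2: XCXCZCC
Step 3: XCXCXCZCCC

Answer: XCXCXCZCCC


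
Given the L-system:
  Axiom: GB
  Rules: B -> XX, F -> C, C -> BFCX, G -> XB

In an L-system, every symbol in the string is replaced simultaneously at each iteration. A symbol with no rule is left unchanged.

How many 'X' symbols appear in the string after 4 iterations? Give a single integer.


Answer: 5

Derivation:
Step 0: GB  (0 'X')
Step 1: XBXX  (3 'X')
Step 2: XXXXX  (5 'X')
Step 3: XXXXX  (5 'X')
Step 4: XXXXX  (5 'X')


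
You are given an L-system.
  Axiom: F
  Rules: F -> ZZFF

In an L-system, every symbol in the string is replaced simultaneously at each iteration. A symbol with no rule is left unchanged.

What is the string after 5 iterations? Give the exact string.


Step 0: F
Step 1: ZZFF
Step 2: ZZZZFFZZFF
Step 3: ZZZZZZFFZZFFZZZZFFZZFF
Step 4: ZZZZZZZZFFZZFFZZZZFFZZFFZZZZZZFFZZFFZZZZFFZZFF
Step 5: ZZZZZZZZZZFFZZFFZZZZFFZZFFZZZZZZFFZZFFZZZZFFZZFFZZZZZZZZFFZZFFZZZZFFZZFFZZZZZZFFZZFFZZZZFFZZFF

Answer: ZZZZZZZZZZFFZZFFZZZZFFZZFFZZZZZZFFZZFFZZZZFFZZFFZZZZZZZZFFZZFFZZZZFFZZFFZZZZZZFFZZFFZZZZFFZZFF


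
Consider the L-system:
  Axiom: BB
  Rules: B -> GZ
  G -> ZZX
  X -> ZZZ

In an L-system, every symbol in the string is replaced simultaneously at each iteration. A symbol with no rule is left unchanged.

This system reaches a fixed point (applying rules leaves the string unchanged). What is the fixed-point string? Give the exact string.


Step 0: BB
Step 1: GZGZ
Step 2: ZZXZZZXZ
Step 3: ZZZZZZZZZZZZ
Step 4: ZZZZZZZZZZZZ  (unchanged — fixed point at step 3)

Answer: ZZZZZZZZZZZZ


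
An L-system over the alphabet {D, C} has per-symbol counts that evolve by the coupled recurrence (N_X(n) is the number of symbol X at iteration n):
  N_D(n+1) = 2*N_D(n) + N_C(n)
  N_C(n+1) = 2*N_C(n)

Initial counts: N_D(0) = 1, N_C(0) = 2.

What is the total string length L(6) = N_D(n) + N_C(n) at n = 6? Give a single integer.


Step 0: N_D=1, N_C=2, L=3
Step 1: N_D=4, N_C=4, L=8
Step 2: N_D=12, N_C=8, L=20
Step 3: N_D=32, N_C=16, L=48
Step 4: N_D=80, N_C=32, L=112
Step 5: N_D=192, N_C=64, L=256
Step 6: N_D=448, N_C=128, L=576

Answer: 576


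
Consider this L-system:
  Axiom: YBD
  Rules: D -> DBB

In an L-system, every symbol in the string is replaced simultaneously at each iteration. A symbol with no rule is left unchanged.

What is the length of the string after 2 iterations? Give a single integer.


Answer: 7

Derivation:
Step 0: length = 3
Step 1: length = 5
Step 2: length = 7


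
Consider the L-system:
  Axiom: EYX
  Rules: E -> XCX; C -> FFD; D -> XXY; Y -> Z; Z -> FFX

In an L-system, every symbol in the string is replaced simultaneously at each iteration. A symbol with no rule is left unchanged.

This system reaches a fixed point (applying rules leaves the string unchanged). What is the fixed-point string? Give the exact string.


Answer: XFFXXFFXXFFXX

Derivation:
Step 0: EYX
Step 1: XCXZX
Step 2: XFFDXFFXX
Step 3: XFFXXYXFFXX
Step 4: XFFXXZXFFXX
Step 5: XFFXXFFXXFFXX
Step 6: XFFXXFFXXFFXX  (unchanged — fixed point at step 5)


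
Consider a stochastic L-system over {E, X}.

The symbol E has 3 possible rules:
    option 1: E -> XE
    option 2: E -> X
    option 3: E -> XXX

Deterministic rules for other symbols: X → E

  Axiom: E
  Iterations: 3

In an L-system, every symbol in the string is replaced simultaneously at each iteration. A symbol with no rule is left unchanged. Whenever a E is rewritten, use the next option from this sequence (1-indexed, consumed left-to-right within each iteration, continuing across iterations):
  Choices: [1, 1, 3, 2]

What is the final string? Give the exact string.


Step 0: E
Step 1: XE  (used choices [1])
Step 2: EXE  (used choices [1])
Step 3: XXXEX  (used choices [3, 2])

Answer: XXXEX


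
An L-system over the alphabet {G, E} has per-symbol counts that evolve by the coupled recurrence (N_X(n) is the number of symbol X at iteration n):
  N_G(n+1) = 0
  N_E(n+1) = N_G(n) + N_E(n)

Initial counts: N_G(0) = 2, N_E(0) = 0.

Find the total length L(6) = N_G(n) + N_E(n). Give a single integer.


Answer: 2

Derivation:
Step 0: N_G=2, N_E=0, L=2
Step 1: N_G=0, N_E=2, L=2
Step 2: N_G=0, N_E=2, L=2
Step 3: N_G=0, N_E=2, L=2
Step 4: N_G=0, N_E=2, L=2
Step 5: N_G=0, N_E=2, L=2
Step 6: N_G=0, N_E=2, L=2
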